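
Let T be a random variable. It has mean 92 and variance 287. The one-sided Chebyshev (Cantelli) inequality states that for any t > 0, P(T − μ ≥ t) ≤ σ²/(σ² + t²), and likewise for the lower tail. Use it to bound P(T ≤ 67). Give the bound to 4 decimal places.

Here σ² = 287 and t = 25, so σ² + t² = 912.
Cantelli's bound: 287/912 = 0.3147.

0.3147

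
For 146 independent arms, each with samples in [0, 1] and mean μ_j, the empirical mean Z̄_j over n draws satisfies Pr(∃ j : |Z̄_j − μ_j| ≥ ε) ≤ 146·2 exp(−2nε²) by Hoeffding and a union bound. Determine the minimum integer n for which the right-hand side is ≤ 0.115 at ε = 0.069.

824

Need 2·146·exp(−2nε²) ≤ 0.115, i.e. exp(−2nε²) ≤ 0.115/292.
So 2nε² ≥ ln(292/0.115) = 7.839577.
Hence n ≥ 7.839577/(2·0.069²) = 823.312.
The smallest integer n is 824.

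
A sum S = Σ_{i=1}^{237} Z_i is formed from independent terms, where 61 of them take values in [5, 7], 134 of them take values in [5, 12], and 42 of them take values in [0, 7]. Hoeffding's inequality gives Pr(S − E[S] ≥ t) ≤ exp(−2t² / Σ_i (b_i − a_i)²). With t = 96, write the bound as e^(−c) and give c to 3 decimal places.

Σ(b_i − a_i)² = 61·2² + 134·7² + 42·7² = 8868.
c = 2t² / 8868 = 2·96² / 8868 = 2.0785.

2.078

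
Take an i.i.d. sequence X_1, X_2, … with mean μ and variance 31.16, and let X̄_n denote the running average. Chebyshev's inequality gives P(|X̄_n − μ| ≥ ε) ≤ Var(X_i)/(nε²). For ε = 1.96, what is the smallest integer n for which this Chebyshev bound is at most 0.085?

96

Require 31.16/(n·1.96²) ≤ 0.085, i.e. n ≥ 31.16/(0.085·1.96²) = 95.426.
The smallest integer n is 96.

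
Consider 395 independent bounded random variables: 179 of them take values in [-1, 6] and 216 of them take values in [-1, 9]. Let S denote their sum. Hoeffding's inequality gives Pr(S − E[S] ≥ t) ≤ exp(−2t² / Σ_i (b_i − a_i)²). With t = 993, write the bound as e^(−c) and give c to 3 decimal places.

Σ(b_i − a_i)² = 179·7² + 216·10² = 30371.
c = 2t² / 30371 = 2·993² / 30371 = 64.9336.

64.934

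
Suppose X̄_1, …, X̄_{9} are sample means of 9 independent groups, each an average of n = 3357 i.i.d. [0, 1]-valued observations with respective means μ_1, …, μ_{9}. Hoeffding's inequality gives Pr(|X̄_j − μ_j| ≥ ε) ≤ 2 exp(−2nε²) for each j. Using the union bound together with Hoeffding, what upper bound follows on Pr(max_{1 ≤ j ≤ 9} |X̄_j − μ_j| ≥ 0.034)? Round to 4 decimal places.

Per-experiment Hoeffding bound: 2·exp(−2·3357·0.034²) = 2·exp(−7.76138) = 0.00085173.
Union bound over 9 events: 9·0.00085173 = 0.00767.

0.0077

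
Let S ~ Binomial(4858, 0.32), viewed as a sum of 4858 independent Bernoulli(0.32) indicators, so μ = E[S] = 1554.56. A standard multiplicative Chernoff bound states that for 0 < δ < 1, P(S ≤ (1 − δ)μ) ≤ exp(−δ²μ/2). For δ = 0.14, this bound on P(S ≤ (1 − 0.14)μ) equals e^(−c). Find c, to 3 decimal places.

15.235

c = δ²μ/2 = 0.14²·1554.56/2 = 15.2347.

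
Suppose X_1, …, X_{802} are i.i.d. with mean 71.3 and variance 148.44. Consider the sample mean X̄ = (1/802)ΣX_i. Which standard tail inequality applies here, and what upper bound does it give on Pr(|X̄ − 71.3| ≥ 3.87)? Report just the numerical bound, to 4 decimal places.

0.0124

With mean and variance of each term known, Chebyshev's inequality bounds the deviation of the sum (or sample mean).
Var(X̄) = Var(X_i)/n = 148.44/802 = 0.18509.
Chebyshev: Pr(|X̄ − 71.3| ≥ 3.87) ≤ Var(X̄)/(3.87)² = 148.44/(802·3.87²) = 0.0124.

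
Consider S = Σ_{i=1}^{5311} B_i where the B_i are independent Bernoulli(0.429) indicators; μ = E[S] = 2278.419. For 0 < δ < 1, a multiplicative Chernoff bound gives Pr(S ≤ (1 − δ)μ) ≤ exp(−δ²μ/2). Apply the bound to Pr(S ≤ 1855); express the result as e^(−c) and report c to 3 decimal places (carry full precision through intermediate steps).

Write 1855 = (1 − δ)μ, so δ = 1 − 1855/2278.419 = 0.185839…
Then the exponent is δ²μ/2 = (μ − 1855)²/(2μ) = 39.343872.

39.344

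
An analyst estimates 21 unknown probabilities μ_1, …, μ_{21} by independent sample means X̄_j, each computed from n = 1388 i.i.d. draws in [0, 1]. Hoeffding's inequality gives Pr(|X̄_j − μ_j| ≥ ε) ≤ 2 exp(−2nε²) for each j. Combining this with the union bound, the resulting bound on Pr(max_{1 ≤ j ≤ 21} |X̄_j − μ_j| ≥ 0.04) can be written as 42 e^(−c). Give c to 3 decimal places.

Union bound over the 21 events: Pr(max_{1 ≤ j ≤ 21} |X̄_j − μ_j| ≥ 0.04) ≤ 21·2·exp(−2nε²) = 42 exp(−2·1388·0.04²).
So c = 2·1388·0.04² = 4.4416.

4.442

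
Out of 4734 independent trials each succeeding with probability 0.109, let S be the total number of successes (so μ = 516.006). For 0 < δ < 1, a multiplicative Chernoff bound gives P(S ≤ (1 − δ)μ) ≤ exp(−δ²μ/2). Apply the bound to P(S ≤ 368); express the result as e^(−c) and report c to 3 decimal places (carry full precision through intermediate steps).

Write 368 = (1 − δ)μ, so δ = 1 − 368/516.006 = 0.28683…
Then the exponent is δ²μ/2 = (μ − 368)²/(2μ) = 21.226280.

21.226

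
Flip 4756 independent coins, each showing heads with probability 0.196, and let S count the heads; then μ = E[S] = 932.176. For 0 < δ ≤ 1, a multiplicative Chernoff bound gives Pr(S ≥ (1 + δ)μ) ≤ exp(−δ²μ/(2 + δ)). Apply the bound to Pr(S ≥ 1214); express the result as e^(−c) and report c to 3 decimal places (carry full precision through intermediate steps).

37.008

Write 1214 = (1 + δ)μ, so δ = 1214/932.176 − 1 = 0.3023292…
Then the exponent is δ²μ/(2 + δ) = (1214 − μ)² / (μ·(2 + δ)) = 37.007574.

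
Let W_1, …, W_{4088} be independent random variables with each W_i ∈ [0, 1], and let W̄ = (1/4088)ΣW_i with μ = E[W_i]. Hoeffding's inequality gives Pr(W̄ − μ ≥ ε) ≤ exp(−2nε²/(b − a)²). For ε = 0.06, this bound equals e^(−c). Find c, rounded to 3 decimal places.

29.434

c = 2nε²/(b − a)² = 2·4088·0.06² / 1² = 29.4336.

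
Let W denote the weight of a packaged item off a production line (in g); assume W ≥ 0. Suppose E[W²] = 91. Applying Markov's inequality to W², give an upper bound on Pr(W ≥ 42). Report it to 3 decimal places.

Since W ≥ 0, the event {W ≥ 42} is the same as {W² ≥ 1764}.
Markov's inequality applied to W² gives Pr(W² ≥ 1764) ≤ E[W²]/1764 = 91/1764 = 0.0516.

0.052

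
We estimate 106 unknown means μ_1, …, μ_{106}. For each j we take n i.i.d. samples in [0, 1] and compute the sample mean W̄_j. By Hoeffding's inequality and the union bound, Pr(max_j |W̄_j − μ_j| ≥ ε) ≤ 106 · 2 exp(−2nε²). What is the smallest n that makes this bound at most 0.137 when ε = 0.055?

Need 2·106·exp(−2nε²) ≤ 0.137, i.e. exp(−2nε²) ≤ 0.137/212.
So 2nε² ≥ ln(212/0.137) = 7.344361.
Hence n ≥ 7.344361/(2·0.055²) = 1213.944.
The smallest integer n is 1214.

1214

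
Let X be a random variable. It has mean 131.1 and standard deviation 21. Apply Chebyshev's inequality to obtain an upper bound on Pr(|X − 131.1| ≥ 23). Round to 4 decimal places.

Chebyshev: Pr(|X − μ| ≥ t) ≤ Var(X)/t².
Var(X) = σ² = 21² = 441.
Bound = 441 / 529 = 0.8336.

0.8336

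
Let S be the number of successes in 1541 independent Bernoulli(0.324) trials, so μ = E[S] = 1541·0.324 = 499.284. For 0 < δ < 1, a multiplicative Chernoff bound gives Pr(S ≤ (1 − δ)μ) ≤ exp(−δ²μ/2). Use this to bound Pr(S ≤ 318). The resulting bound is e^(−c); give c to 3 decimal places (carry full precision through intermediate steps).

Write 318 = (1 − δ)μ, so δ = 1 − 318/499.284 = 0.3630879…
Then the exponent is δ²μ/2 = (μ − 318)²/(2μ) = 32.911017.

32.911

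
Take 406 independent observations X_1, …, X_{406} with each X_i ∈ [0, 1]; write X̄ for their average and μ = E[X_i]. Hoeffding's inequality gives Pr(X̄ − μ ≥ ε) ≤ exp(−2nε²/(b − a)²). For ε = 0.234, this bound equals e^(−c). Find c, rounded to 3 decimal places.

c = 2nε²/(b − a)² = 2·406·0.234² / 1² = 44.4619.

44.462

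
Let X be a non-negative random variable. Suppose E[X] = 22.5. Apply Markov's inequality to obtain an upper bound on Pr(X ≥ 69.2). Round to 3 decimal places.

Markov's inequality: for a non-negative random variable, Pr(X ≥ a) ≤ E[X]/a.
Here E[X] = 22.5 and a = 69.2, so the bound is 22.5/69.2 = 0.3251.

0.325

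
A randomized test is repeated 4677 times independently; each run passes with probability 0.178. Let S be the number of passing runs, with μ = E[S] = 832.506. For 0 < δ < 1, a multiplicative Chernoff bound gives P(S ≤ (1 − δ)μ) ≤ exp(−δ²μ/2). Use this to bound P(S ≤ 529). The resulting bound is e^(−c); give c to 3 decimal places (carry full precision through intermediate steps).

Write 529 = (1 − δ)μ, so δ = 1 − 529/832.506 = 0.3645691…
Then the exponent is δ²μ/2 = (μ − 529)²/(2μ) = 55.324461.

55.324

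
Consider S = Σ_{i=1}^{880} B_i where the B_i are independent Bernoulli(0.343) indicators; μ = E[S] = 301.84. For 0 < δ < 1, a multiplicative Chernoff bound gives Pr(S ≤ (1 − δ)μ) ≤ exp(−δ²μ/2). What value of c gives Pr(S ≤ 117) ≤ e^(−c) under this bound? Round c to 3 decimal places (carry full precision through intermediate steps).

Write 117 = (1 − δ)μ, so δ = 1 − 117/301.84 = 0.6123774…
Then the exponent is δ²μ/2 = (μ − 117)²/(2μ) = 56.595921.

56.596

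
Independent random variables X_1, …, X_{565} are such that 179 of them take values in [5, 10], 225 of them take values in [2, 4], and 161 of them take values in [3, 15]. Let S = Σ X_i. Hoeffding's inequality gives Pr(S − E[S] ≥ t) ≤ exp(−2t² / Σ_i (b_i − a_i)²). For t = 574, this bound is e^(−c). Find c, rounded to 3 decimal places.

Σ(b_i − a_i)² = 179·5² + 225·2² + 161·12² = 28559.
c = 2t² / 28559 = 2·574² / 28559 = 23.0734.

23.073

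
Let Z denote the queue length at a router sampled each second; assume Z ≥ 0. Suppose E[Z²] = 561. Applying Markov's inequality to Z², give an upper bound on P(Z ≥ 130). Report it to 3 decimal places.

Since Z ≥ 0, the event {Z ≥ 130} is the same as {Z² ≥ 16900}.
Markov's inequality applied to Z² gives P(Z² ≥ 16900) ≤ E[Z²]/16900 = 561/16900 = 0.0332.

0.033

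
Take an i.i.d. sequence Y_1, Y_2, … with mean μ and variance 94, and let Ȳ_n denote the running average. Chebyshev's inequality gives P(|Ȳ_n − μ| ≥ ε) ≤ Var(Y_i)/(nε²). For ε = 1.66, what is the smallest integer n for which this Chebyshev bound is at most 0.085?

402

Require 94/(n·1.66²) ≤ 0.085, i.e. n ≥ 94/(0.085·1.66²) = 401.322.
The smallest integer n is 402.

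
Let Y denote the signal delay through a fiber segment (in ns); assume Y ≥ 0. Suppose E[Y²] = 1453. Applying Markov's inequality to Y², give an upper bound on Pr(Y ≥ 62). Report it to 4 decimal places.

0.3780

Since Y ≥ 0, the event {Y ≥ 62} is the same as {Y² ≥ 3844}.
Markov's inequality applied to Y² gives Pr(Y² ≥ 3844) ≤ E[Y²]/3844 = 1453/3844 = 0.3780.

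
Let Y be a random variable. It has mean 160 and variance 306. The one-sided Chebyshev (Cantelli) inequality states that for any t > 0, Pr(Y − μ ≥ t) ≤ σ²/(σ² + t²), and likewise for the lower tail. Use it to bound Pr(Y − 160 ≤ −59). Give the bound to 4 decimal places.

0.0808

Here σ² = 306 and t = 59, so σ² + t² = 3787.
Cantelli's bound: 306/3787 = 0.0808.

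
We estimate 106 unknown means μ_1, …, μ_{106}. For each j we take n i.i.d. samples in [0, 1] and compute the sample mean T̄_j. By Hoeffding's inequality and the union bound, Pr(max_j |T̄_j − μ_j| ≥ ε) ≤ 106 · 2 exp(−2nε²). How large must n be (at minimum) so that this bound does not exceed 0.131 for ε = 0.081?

564

Need 2·106·exp(−2nε²) ≤ 0.131, i.e. exp(−2nε²) ≤ 0.131/212.
So 2nε² ≥ ln(212/0.131) = 7.389144.
Hence n ≥ 7.389144/(2·0.081²) = 563.111.
The smallest integer n is 564.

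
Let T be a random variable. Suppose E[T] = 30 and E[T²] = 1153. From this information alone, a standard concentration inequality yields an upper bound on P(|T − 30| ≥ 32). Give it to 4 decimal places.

0.2471

The first two moments determine the variance, so Chebyshev's inequality is the sharpest standard bound available.
Var(T) = E[T²] − (E[T])² = 1153 − 900 = 253.
Chebyshev's inequality: P(|T − μ| ≥ t) ≤ Var(T)/t² = 253/1024 = 0.2471.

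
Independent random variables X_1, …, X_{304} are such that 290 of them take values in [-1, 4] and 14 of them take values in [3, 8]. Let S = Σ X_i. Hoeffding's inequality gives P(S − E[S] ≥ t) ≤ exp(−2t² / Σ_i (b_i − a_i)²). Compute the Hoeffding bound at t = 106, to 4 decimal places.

0.0520

Σ(b_i − a_i)² = 290·5² + 14·5² = 7600.
Exponent = 2·106² / 7600 = 2.95684.
Bound = exp(−2.95684) = 0.05198.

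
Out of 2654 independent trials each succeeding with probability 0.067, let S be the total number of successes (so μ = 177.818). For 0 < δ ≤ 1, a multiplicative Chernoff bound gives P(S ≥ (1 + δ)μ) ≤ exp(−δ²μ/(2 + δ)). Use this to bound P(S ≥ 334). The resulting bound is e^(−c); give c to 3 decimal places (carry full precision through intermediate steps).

Write 334 = (1 + δ)μ, so δ = 334/177.818 − 1 = 0.878325…
Then the exponent is δ²μ/(2 + δ) = (334 − μ)² / (μ·(2 + δ)) = 47.659162.

47.659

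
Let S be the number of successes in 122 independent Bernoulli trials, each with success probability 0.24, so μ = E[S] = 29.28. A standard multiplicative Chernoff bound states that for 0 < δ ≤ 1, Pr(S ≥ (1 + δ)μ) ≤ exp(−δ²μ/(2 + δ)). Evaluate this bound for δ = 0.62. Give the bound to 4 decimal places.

Exponent = δ²μ/(2 + δ) = 0.62²·29.28/2.62 = 4.2959.
Bound = exp(−4.2959) = 0.01362.

0.0136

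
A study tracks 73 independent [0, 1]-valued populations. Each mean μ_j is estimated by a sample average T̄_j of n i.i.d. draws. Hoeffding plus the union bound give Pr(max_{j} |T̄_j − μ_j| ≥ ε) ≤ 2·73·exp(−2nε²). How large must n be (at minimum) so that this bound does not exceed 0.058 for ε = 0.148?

179

Need 2·73·exp(−2nε²) ≤ 0.058, i.e. exp(−2nε²) ≤ 0.058/146.
So 2nε² ≥ ln(146/0.058) = 7.830919.
Hence n ≥ 7.830919/(2·0.148²) = 178.755.
The smallest integer n is 179.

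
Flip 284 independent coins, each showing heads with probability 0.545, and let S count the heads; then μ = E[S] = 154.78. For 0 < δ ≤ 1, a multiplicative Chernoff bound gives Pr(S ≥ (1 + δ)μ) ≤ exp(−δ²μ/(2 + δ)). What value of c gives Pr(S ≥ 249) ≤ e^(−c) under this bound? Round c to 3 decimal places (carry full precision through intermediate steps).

Write 249 = (1 + δ)μ, so δ = 249/154.78 − 1 = 0.608735…
Then the exponent is δ²μ/(2 + δ) = (249 − μ)² / (μ·(2 + δ)) = 21.985756.

21.986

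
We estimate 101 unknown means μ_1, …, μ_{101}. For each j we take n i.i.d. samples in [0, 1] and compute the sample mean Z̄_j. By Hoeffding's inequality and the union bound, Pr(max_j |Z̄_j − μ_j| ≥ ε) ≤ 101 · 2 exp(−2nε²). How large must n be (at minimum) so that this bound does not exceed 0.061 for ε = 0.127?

252

Need 2·101·exp(−2nε²) ≤ 0.061, i.e. exp(−2nε²) ≤ 0.061/202.
So 2nε² ≥ ln(202/0.061) = 8.105149.
Hence n ≥ 8.105149/(2·0.127²) = 251.260.
The smallest integer n is 252.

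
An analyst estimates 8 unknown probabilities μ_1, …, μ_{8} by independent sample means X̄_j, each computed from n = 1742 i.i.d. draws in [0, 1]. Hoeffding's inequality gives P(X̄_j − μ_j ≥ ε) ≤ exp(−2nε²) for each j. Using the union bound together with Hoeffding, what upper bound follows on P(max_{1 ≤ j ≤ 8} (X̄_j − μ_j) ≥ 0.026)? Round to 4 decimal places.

Per-experiment Hoeffding bound: exp(−2·1742·0.026²) = exp(−2.35518) = 0.094876.
Union bound over 8 events: 8·0.094876 = 0.75901.

0.7590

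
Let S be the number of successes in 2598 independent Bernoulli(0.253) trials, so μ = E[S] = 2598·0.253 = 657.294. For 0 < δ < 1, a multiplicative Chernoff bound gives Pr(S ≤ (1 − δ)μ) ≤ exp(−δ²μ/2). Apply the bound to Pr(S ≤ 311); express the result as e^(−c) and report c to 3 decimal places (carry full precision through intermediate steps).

91.222

Write 311 = (1 − δ)μ, so δ = 1 − 311/657.294 = 0.526848…
Then the exponent is δ²μ/2 = (μ − 311)²/(2μ) = 91.222143.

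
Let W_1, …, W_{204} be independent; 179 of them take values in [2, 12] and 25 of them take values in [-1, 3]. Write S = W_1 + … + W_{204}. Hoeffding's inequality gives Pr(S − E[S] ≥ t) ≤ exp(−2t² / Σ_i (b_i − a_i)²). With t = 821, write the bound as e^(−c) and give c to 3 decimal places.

73.666

Σ(b_i − a_i)² = 179·10² + 25·4² = 18300.
c = 2t² / 18300 = 2·821² / 18300 = 73.6657.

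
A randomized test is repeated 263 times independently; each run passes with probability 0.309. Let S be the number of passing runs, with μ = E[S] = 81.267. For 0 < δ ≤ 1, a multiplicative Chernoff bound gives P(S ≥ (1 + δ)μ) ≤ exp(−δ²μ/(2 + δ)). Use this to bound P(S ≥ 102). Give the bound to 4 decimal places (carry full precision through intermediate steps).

0.0958

Write 102 = (1 + δ)μ, so δ = 102/81.267 − 1 = 0.255122…
Then the exponent is δ²μ/(2 + δ) = (102 − μ)² / (μ·(2 + δ)) = 2.345525.
Bound = exp(−2.345525) = 0.09580.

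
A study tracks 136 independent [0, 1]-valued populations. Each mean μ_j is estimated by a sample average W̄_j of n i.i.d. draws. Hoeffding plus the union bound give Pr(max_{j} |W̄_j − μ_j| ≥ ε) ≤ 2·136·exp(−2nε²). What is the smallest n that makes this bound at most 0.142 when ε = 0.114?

Need 2·136·exp(−2nε²) ≤ 0.142, i.e. exp(−2nε²) ≤ 0.142/272.
So 2nε² ≥ ln(272/0.142) = 7.557730.
Hence n ≥ 7.557730/(2·0.114²) = 290.771.
The smallest integer n is 291.

291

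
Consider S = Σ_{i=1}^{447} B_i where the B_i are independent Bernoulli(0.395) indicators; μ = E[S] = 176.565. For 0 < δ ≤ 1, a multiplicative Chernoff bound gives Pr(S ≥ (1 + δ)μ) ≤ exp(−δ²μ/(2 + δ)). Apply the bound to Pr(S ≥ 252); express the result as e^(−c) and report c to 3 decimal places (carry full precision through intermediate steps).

Write 252 = (1 + δ)μ, so δ = 252/176.565 − 1 = 0.4272364…
Then the exponent is δ²μ/(2 + δ) = (252 − μ)² / (μ·(2 + δ)) = 13.277891.

13.278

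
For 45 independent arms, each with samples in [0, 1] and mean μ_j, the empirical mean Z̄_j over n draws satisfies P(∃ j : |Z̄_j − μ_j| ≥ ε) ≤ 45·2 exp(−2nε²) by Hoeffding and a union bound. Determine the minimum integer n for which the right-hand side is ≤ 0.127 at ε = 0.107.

Need 2·45·exp(−2nε²) ≤ 0.127, i.e. exp(−2nε²) ≤ 0.127/90.
So 2nε² ≥ ln(90/0.127) = 6.563378.
Hence n ≥ 6.563378/(2·0.107²) = 286.635.
The smallest integer n is 287.

287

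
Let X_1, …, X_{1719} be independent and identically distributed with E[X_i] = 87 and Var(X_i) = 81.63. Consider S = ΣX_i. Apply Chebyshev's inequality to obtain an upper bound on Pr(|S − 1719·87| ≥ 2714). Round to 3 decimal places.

Var(S) = n·Var(X_i) = 1719·81.63 = 140321.97.
Chebyshev: Pr(|S − 1719·87| ≥ 2714) ≤ Var(S)/2714² = 140321.97/7365796 = 0.0191.

0.019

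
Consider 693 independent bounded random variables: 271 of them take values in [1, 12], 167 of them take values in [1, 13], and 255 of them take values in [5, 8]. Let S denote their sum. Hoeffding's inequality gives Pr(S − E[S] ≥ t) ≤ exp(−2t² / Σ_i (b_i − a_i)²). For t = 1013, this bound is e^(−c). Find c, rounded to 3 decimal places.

34.707

Σ(b_i − a_i)² = 271·11² + 167·12² + 255·3² = 59134.
c = 2t² / 59134 = 2·1013² / 59134 = 34.7066.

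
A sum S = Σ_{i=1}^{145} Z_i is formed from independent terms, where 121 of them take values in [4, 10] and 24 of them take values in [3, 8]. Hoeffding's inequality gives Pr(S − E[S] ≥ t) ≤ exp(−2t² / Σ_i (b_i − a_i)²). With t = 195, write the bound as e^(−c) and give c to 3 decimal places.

Σ(b_i − a_i)² = 121·6² + 24·5² = 4956.
c = 2t² / 4956 = 2·195² / 4956 = 15.3450.

15.345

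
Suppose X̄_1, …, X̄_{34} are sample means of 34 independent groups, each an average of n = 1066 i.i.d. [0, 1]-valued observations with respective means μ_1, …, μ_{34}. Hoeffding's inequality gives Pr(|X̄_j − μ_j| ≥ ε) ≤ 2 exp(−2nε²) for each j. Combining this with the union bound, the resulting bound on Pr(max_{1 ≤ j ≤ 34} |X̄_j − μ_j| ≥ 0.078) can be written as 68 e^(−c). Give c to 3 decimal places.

12.971

Union bound over the 34 events: Pr(max_{1 ≤ j ≤ 34} |X̄_j − μ_j| ≥ 0.078) ≤ 34·2·exp(−2nε²) = 68 exp(−2·1066·0.078²).
So c = 2·1066·0.078² = 12.9711.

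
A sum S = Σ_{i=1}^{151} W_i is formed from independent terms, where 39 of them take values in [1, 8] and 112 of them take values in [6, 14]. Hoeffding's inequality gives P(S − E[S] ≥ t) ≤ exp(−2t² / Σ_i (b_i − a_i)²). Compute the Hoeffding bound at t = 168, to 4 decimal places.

Σ(b_i − a_i)² = 39·7² + 112·8² = 9079.
Exponent = 2·168² / 9079 = 6.21742.
Bound = exp(−6.21742) = 0.00199.

0.0020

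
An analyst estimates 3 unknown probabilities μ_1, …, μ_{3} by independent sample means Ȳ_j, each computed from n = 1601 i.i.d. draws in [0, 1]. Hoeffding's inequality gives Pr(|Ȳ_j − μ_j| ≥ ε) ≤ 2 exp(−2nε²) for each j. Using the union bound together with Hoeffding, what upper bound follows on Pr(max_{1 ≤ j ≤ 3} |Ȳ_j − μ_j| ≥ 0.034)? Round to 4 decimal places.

Per-experiment Hoeffding bound: 2·exp(−2·1601·0.034²) = 2·exp(−3.70151) = 0.049372.
Union bound over 3 events: 3·0.049372 = 0.14812.

0.1481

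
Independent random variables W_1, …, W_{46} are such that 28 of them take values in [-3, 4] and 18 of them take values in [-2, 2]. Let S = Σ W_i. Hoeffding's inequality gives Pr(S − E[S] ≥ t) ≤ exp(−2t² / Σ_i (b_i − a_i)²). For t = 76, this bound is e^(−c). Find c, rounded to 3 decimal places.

6.959

Σ(b_i − a_i)² = 28·7² + 18·4² = 1660.
c = 2t² / 1660 = 2·76² / 1660 = 6.9590.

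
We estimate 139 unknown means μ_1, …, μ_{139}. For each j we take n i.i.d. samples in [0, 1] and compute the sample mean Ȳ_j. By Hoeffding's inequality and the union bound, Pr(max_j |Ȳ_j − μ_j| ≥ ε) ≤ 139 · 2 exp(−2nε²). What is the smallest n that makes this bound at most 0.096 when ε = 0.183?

Need 2·139·exp(−2nε²) ≤ 0.096, i.e. exp(−2nε²) ≤ 0.096/278.
So 2nε² ≥ ln(278/0.096) = 7.971028.
Hence n ≥ 7.971028/(2·0.183²) = 119.010.
The smallest integer n is 120.

120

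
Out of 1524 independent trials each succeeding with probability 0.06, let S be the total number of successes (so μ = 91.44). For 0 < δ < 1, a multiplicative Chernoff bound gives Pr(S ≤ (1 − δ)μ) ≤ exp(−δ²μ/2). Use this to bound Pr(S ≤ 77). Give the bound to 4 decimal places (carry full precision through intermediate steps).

Write 77 = (1 − δ)μ, so δ = 1 − 77/91.44 = 0.1579178…
Then the exponent is δ²μ/2 = (μ − 77)²/(2μ) = 1.140166.
Bound = exp(−1.140166) = 0.31977.

0.3198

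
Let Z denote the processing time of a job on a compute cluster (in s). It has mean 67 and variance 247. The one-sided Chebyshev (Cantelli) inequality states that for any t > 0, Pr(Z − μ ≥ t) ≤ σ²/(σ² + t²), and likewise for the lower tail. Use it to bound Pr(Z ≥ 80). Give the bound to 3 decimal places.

Here σ² = 247 and t = 13, so σ² + t² = 416.
Cantelli's bound: 247/416 = 0.5938.

0.594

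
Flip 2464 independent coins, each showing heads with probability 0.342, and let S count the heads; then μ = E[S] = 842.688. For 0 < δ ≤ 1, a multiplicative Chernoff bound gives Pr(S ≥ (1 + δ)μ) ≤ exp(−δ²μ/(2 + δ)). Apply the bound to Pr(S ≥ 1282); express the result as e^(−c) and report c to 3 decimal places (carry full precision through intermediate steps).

90.835

Write 1282 = (1 + δ)μ, so δ = 1282/842.688 − 1 = 0.5213222…
Then the exponent is δ²μ/(2 + δ) = (1282 − μ)² / (μ·(2 + δ)) = 90.834529.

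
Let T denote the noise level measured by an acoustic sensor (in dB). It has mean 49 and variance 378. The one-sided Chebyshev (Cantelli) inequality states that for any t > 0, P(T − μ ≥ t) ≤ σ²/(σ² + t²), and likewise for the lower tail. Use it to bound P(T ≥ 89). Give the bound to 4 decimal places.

0.1911

Here σ² = 378 and t = 40, so σ² + t² = 1978.
Cantelli's bound: 378/1978 = 0.1911.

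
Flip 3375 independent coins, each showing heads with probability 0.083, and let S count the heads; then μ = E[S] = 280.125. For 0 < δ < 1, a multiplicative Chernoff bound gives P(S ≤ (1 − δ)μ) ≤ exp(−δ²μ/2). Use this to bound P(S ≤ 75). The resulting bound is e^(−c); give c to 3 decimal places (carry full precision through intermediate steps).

Write 75 = (1 − δ)μ, so δ = 1 − 75/280.125 = 0.7322624…
Then the exponent is δ²μ/2 = (μ − 75)²/(2μ) = 75.102661.

75.103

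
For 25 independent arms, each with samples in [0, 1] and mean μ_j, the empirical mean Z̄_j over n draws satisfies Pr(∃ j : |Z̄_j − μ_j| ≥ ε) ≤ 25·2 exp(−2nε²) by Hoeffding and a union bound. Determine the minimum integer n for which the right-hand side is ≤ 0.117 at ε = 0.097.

Need 2·25·exp(−2nε²) ≤ 0.117, i.e. exp(−2nε²) ≤ 0.117/50.
So 2nε² ≥ ln(50/0.117) = 6.057604.
Hence n ≥ 6.057604/(2·0.097²) = 321.905.
The smallest integer n is 322.

322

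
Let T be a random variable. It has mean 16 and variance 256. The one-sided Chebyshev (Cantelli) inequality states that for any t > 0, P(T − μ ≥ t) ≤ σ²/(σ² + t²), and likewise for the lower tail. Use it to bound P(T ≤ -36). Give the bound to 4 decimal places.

0.0865

Here σ² = 256 and t = 52, so σ² + t² = 2960.
Cantelli's bound: 256/2960 = 0.0865.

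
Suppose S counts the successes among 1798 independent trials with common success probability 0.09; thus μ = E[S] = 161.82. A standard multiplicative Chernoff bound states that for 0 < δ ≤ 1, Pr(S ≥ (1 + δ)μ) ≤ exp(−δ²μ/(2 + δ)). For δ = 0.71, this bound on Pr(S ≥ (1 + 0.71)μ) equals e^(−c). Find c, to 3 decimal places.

30.101

c = δ²μ/(2 + δ) = 0.71²·161.82/(2 + 0.71) = 30.1009.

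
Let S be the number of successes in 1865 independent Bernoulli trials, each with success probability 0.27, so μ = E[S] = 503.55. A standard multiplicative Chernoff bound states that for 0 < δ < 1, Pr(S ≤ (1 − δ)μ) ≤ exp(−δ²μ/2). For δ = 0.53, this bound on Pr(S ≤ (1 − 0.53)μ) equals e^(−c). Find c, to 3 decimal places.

c = δ²μ/2 = 0.53²·503.55/2 = 70.7236.

70.724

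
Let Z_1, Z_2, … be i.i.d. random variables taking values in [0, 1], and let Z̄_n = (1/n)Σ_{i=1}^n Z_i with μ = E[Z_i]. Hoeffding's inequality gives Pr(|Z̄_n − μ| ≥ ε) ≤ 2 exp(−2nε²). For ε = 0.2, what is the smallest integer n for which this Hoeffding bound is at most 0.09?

39

Require 2·exp(−2nε²) ≤ 0.09, i.e. 2nε² ≥ ln(2/0.09) = 3.101093.
So n ≥ 3.101093 / (2·0.2²) = 38.764.
The smallest integer n is 39.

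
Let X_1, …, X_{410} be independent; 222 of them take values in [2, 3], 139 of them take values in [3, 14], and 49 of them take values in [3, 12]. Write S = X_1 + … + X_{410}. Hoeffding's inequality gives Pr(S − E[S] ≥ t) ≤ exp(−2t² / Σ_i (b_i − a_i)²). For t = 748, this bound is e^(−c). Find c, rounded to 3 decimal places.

Σ(b_i − a_i)² = 222·1² + 139·11² + 49·9² = 21010.
c = 2t² / 21010 = 2·748² / 21010 = 53.2607.

53.261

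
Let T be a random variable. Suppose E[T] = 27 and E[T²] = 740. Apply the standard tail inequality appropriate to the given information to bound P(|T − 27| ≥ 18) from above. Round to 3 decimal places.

0.034

The first two moments determine the variance, so Chebyshev's inequality is the sharpest standard bound available.
Var(T) = E[T²] − (E[T])² = 740 − 729 = 11.
Chebyshev's inequality: P(|T − μ| ≥ t) ≤ Var(T)/t² = 11/324 = 0.0340.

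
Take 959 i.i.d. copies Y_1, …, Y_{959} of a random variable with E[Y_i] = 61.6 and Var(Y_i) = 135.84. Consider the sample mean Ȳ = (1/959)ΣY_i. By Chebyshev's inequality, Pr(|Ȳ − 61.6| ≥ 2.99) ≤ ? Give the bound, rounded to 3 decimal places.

Var(Ȳ) = Var(Y_i)/n = 135.84/959 = 0.14165.
Chebyshev: Pr(|Ȳ − 61.6| ≥ 2.99) ≤ Var(Ȳ)/(2.99)² = 135.84/(959·2.99²) = 0.0158.

0.016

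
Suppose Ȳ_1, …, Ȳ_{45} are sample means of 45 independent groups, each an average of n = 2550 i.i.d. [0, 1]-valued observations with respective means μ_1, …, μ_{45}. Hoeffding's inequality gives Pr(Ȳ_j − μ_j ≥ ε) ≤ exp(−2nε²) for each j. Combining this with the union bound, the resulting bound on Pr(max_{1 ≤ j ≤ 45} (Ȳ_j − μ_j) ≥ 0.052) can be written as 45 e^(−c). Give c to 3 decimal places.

13.790

Union bound over the 45 events: Pr(max_{1 ≤ j ≤ 45} (Ȳ_j − μ_j) ≥ 0.052) ≤ 45·exp(−2nε²) = 45 exp(−2·2550·0.052²).
So c = 2·2550·0.052² = 13.7904.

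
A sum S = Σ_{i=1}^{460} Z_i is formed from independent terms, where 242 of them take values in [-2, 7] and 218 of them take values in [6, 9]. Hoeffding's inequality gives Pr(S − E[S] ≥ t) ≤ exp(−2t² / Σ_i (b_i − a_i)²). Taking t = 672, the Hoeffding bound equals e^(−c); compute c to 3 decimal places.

Σ(b_i − a_i)² = 242·9² + 218·3² = 21564.
c = 2t² / 21564 = 2·672² / 21564 = 41.8831.

41.883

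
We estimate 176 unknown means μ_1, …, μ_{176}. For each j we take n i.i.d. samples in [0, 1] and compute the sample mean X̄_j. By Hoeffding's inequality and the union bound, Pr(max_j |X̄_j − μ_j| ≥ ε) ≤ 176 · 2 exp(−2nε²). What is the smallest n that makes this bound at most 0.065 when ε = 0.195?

114

Need 2·176·exp(−2nε²) ≤ 0.065, i.e. exp(−2nε²) ≤ 0.065/352.
So 2nε² ≥ ln(352/0.065) = 8.596999.
Hence n ≥ 8.596999/(2·0.195²) = 113.044.
The smallest integer n is 114.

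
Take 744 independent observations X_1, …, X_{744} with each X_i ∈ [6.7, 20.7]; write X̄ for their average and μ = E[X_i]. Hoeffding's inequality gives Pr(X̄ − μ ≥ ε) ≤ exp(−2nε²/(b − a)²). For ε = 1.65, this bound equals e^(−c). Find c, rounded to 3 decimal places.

20.669

c = 2nε²/(b − a)² = 2·744·1.65² / 14² = 20.6688.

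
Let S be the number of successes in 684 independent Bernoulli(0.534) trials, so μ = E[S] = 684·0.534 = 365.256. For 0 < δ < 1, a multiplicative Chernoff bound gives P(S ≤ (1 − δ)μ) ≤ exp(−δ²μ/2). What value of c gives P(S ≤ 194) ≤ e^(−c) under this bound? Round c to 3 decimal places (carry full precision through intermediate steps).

Write 194 = (1 − δ)μ, so δ = 1 − 194/365.256 = 0.4688657…
Then the exponent is δ²μ/2 = (μ − 194)²/(2μ) = 40.148030.

40.148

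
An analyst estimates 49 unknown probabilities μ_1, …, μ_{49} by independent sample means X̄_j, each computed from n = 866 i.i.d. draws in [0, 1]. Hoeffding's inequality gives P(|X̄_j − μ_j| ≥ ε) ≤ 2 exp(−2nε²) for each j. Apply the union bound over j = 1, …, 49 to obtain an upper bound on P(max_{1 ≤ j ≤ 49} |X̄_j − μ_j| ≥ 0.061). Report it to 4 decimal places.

0.1557

Per-experiment Hoeffding bound: 2·exp(−2·866·0.061²) = 2·exp(−6.44477) = 0.0031776.
Union bound over 49 events: 49·0.0031776 = 0.15570.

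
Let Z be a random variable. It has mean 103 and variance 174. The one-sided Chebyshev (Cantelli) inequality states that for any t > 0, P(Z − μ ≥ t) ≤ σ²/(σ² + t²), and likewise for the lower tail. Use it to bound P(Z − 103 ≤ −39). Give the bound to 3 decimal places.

Here σ² = 174 and t = 39, so σ² + t² = 1695.
Cantelli's bound: 174/1695 = 0.1027.

0.103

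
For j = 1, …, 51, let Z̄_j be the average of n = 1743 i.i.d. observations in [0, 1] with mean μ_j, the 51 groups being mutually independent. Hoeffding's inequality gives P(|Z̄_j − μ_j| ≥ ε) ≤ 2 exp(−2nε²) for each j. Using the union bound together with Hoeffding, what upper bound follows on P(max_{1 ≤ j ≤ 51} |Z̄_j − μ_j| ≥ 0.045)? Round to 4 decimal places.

Per-experiment Hoeffding bound: 2·exp(−2·1743·0.045²) = 2·exp(−7.05915) = 0.001719.
Union bound over 51 events: 51·0.001719 = 0.08767.

0.0877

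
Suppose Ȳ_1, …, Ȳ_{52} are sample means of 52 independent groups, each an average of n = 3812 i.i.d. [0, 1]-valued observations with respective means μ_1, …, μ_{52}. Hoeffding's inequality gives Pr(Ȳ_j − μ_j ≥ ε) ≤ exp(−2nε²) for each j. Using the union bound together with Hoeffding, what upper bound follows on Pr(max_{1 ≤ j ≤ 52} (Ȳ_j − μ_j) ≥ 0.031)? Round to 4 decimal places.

0.0342

Per-experiment Hoeffding bound: exp(−2·3812·0.031²) = exp(−7.32666) = 0.00065776.
Union bound over 52 events: 52·0.00065776 = 0.03420.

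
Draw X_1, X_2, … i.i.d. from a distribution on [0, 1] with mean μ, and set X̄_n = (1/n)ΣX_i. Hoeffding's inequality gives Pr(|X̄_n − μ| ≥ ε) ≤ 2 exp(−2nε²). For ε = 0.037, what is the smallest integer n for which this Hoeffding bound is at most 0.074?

Require 2·exp(−2nε²) ≤ 0.074, i.e. 2nε² ≥ ln(2/0.074) = 3.296837.
So n ≥ 3.296837 / (2·0.037²) = 1204.104.
The smallest integer n is 1205.

1205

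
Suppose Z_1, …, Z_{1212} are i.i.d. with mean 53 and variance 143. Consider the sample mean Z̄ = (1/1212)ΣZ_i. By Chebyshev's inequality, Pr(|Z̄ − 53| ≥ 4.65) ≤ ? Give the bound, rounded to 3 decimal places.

Var(Z̄) = Var(Z_i)/n = 143/1212 = 0.11799.
Chebyshev: Pr(|Z̄ − 53| ≥ 4.65) ≤ Var(Z̄)/(4.65)² = 143/(1212·4.65²) = 0.0055.

0.005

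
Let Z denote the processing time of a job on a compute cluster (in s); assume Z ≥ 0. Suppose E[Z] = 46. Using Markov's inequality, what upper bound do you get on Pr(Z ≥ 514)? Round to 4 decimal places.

Markov's inequality: for a non-negative random variable, Pr(Z ≥ a) ≤ E[Z]/a.
Here E[Z] = 46 and a = 514, so the bound is 46/514 = 0.0895.

0.0895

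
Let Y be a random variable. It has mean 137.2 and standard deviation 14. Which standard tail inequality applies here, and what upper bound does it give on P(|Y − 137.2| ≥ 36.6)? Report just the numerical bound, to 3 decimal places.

0.146

Mean and variance are known, so Chebyshev's inequality applies.
Chebyshev: P(|Y − μ| ≥ t) ≤ Var(Y)/t².
Var(Y) = σ² = 14² = 196.
Bound = 196 / 1339.56 = 0.1463.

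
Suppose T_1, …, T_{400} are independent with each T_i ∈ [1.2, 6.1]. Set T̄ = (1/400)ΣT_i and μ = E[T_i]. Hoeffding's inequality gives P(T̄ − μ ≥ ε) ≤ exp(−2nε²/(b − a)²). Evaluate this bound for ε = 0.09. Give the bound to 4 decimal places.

0.7635

Exponent: 2nε²/(b − a)² = 2·400·0.09² / 4.9² = 0.26989.
Bound = exp(−0.26989) = 0.76347.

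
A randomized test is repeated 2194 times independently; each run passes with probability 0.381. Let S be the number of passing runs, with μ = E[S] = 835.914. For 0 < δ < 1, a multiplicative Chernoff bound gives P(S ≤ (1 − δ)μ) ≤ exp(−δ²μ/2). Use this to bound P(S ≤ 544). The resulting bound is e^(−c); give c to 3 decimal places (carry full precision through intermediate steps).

Write 544 = (1 − δ)μ, so δ = 1 − 544/835.914 = 0.3492153…
Then the exponent is δ²μ/2 = (μ − 544)²/(2μ) = 50.970425.

50.970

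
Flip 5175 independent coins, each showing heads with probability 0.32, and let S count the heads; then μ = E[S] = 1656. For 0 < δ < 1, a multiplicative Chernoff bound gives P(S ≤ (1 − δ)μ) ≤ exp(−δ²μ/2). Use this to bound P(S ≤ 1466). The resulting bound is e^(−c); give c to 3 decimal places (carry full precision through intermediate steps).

10.900

Write 1466 = (1 − δ)μ, so δ = 1 − 1466/1656 = 0.1147343…
Then the exponent is δ²μ/2 = (μ − 1466)²/(2μ) = 10.899758.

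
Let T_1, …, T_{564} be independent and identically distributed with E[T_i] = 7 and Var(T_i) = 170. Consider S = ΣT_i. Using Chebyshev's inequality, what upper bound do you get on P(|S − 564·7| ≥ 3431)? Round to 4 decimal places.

Var(S) = n·Var(T_i) = 564·170 = 95880.
Chebyshev: P(|S − 564·7| ≥ 3431) ≤ Var(S)/3431² = 95880/11771761 = 0.0081.

0.0081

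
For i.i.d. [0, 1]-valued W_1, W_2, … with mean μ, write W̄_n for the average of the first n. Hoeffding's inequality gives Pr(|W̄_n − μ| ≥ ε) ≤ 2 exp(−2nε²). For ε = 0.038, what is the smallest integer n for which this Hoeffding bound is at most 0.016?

1672

Require 2·exp(−2nε²) ≤ 0.016, i.e. 2nε² ≥ ln(2/0.016) = 4.828314.
So n ≥ 4.828314 / (2·0.038²) = 1671.854.
The smallest integer n is 1672.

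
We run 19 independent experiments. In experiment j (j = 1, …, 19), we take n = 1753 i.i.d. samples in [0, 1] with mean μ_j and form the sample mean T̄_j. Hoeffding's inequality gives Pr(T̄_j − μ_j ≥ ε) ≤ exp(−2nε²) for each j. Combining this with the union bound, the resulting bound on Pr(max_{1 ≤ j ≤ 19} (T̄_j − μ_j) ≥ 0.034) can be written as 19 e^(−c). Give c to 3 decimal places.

4.053

Union bound over the 19 events: Pr(max_{1 ≤ j ≤ 19} (T̄_j − μ_j) ≥ 0.034) ≤ 19·exp(−2nε²) = 19 exp(−2·1753·0.034²).
So c = 2·1753·0.034² = 4.0529.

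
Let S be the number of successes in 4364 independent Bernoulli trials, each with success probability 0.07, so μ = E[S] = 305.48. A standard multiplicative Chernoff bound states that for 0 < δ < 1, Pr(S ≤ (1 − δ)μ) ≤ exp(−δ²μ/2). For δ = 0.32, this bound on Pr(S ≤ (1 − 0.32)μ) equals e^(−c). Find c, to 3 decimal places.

15.641

c = δ²μ/2 = 0.32²·305.48/2 = 15.6406.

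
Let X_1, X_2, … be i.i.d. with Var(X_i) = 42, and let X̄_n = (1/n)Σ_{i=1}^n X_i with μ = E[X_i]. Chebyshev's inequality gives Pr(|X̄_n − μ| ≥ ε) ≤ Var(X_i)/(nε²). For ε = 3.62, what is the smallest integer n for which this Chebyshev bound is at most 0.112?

29

Require 42/(n·3.62²) ≤ 0.112, i.e. n ≥ 42/(0.112·3.62²) = 28.616.
The smallest integer n is 29.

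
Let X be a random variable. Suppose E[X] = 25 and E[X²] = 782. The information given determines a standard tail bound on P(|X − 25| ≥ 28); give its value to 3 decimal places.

0.200

The first two moments determine the variance, so Chebyshev's inequality is the sharpest standard bound available.
Var(X) = E[X²] − (E[X])² = 782 − 625 = 157.
Chebyshev's inequality: P(|X − μ| ≥ t) ≤ Var(X)/t² = 157/784 = 0.2003.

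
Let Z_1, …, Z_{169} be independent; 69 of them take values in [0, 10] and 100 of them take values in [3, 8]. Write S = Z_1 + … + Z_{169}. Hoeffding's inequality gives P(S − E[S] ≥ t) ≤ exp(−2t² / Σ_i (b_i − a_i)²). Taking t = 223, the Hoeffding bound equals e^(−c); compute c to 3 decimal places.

10.581

Σ(b_i − a_i)² = 69·10² + 100·5² = 9400.
c = 2t² / 9400 = 2·223² / 9400 = 10.5806.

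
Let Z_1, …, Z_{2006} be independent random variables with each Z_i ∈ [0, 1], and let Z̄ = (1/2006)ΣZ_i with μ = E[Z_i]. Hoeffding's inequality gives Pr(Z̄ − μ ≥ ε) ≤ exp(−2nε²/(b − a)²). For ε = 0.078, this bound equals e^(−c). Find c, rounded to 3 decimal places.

24.409

c = 2nε²/(b − a)² = 2·2006·0.078² / 1² = 24.4090.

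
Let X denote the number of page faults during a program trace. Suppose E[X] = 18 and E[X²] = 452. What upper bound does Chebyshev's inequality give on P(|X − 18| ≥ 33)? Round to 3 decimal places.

0.118

Var(X) = E[X²] − (E[X])² = 452 − 324 = 128.
Chebyshev's inequality: P(|X − μ| ≥ t) ≤ Var(X)/t² = 128/1089 = 0.1175.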